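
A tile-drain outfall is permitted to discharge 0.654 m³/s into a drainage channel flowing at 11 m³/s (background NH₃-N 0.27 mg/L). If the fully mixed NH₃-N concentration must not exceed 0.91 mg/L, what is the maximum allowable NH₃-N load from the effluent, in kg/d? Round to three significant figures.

660 kg/d

Mass balance at the limit: 11.00·0.2700 + 0.6540·Cₑ = 11.65·0.91 → Cₑ = 11.67 mg/L.
Load = 0.6540 m³/s × 11.67 g/m³ × 86 400 s/d = 659.7 kg/d.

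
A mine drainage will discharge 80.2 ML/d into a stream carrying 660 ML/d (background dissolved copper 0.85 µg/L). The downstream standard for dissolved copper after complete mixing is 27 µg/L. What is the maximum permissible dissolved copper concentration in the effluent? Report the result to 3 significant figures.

242 µg/L

At the limit, (Qr·Cr + Qe·Cₑ)/(Qr + Qe) = 27:
Cₑ = (740.2·27 − 660.0·0.8500) / 80.20 = 242.2 µg/L.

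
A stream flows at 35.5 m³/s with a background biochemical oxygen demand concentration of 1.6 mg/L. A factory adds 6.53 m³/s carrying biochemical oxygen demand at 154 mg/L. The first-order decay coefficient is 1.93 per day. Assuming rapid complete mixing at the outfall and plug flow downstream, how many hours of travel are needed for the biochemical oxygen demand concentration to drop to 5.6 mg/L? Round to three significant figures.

18.7 h

Mixed concentration C = ΣQC/ΣQ = (35.50·1.600 + 6.530·154.0) / 42.03 = 1062/42.03 = 25.28 mg/L.
25.28·exp(−k·t) = 5.6 → t = ln(25.28/5.6)/k = 67470 s = 18.74 h.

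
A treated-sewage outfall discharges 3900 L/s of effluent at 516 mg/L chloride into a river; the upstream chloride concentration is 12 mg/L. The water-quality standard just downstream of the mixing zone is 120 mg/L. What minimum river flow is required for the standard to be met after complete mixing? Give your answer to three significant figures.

14300 L/s

Set C_mix = 120: (Q·12.00 + 3900·516.0) / (Q + 3900) = 120
→ Q = 3900·(516.0 − 120)/(120 − 12.00) = 14300 L/s.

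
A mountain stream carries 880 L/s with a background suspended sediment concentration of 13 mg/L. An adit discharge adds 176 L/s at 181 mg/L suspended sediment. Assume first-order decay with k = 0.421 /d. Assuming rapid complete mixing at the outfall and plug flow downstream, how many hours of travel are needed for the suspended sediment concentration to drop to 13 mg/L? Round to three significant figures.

65.5 h

Mixed concentration C = ΣQC/ΣQ = (880.0·13.00 + 176.0·181.0) / 1056 = 43300/1056 = 41.00 mg/L.
41.00·exp(−k·t) = 13 → t = ln(41.00/13)/k = 235700 s = 65.48 h.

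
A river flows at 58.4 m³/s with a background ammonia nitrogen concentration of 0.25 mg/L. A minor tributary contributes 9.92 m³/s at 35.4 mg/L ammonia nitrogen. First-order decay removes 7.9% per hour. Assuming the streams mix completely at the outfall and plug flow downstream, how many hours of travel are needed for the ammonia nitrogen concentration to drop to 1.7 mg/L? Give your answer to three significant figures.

Mixed concentration C = ΣQC/ΣQ = (58.40·0.2500 + 9.920·35.40) / 68.32 = 365.8/68.32 = 5.354 mg/L.
7.9%/h lost → k = −ln(1 − 0.079) = 0.08230 h⁻¹.
5.354·exp(−k·t) = 1.7 → t = ln(5.354/1.7)/k = 50180 s = 13.94 h.

13.9 h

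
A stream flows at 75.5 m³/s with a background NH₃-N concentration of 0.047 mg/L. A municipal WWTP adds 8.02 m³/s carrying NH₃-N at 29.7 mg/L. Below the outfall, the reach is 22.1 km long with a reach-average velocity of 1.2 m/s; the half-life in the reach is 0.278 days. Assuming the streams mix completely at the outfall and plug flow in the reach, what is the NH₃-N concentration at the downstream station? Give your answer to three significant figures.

Mass balance: C = (75.50·0.04700 + 8.020·29.70) / 83.52 = 241.7/83.52 = 2.894 mg/L.
Travel time t = 22.1·1000 / 1.2 = 18420 s = 5.116 h.
Half-life 0.278 d → k = ln 2 / 0.278 = 2.493 d⁻¹.
First-order decay: C = 2.894·exp(−k·t) = 2.894·0.5877 = 1.701 mg/L.

1.70 mg/L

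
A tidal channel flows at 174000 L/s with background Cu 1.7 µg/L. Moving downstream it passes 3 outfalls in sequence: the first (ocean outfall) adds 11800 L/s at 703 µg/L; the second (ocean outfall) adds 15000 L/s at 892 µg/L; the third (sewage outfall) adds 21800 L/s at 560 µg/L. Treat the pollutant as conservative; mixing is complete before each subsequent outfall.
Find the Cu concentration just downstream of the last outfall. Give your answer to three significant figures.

After outfall 1: Q = 174000 + 11800 = 185800 L/s; C = (174000·1.700 + 11800·703.0)/185800 = 46.24 µg/L.
After outfall 2: Q = 185800 + 15000 = 200800 L/s; C = (185800·46.24 + 15000·892.0)/200800 = 109.4 µg/L.
After outfall 3: Q = 200800 + 21800 = 222600 L/s; C = (200800·109.4 + 21800·560.0)/222600 = 153.5 µg/L.

154 µg/L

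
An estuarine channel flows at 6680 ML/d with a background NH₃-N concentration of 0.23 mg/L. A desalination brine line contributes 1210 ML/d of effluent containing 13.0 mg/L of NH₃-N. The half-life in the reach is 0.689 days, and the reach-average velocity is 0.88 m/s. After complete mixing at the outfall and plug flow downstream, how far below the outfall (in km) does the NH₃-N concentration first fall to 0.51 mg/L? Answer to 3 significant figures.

110 km

Mass balance: C = (6680·0.2300 + 1210·13.00) / 7890 = 17270/7890 = 2.188 mg/L.
Half-life 0.689 d → k = ln 2 / 0.689 = 1.006 d⁻¹.
Set 2.188·exp(−k·t) = 0.51 → t = ln(2.188/0.51)/k = 125100 s = 34.75 h.
Distance = v·t = 0.88·125100 = 110100 m = 110.1 km.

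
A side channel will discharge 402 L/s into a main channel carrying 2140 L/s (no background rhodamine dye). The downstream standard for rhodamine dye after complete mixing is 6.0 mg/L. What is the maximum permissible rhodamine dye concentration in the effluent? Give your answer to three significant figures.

At the limit, (Qr·Cr + Qe·Cₑ)/(Qr + Qe) = 6.0:
Cₑ = (2542·6.0 − 2140·0) / 402.0 = 37.94 mg/L.

37.9 mg/L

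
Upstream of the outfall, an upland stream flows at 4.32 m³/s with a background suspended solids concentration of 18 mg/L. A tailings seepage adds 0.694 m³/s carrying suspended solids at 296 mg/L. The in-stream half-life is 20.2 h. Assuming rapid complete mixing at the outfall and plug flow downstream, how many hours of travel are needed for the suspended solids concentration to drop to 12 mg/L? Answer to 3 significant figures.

45.1 h

Mass balance: C = (4.320·18.00 + 0.6940·296.0) / 5.014 = 283.2/5.014 = 56.48 mg/L.
Half-life 20.2 h → k = ln 2 / 20.2 = 0.03431 h⁻¹ = 0.8235 d⁻¹.
56.48·exp(−k·t) = 12 → t = ln(56.48/12)/k = 162500 s = 45.14 h.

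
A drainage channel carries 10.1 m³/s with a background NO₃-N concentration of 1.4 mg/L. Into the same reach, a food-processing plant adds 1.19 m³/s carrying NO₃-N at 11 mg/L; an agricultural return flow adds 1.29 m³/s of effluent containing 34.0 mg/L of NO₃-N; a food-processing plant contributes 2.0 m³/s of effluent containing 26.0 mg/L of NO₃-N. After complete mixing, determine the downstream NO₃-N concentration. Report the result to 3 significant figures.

8.44 mg/L

Mixed concentration C = ΣQC/ΣQ = (10.10·1.400 + 1.190·11.00 + 1.290·34.00 + 2.000·26.00) / 14.58 = 123.1/14.58 = 8.442 mg/L.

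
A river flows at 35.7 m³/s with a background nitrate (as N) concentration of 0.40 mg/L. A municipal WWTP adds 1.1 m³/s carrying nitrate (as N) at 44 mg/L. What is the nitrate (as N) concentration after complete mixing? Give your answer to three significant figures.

Mass balance: C = (35.70·0.4000 + 1.100·44.00) / 36.80 = 62.68/36.80 = 1.703 mg/L.

1.70 mg/L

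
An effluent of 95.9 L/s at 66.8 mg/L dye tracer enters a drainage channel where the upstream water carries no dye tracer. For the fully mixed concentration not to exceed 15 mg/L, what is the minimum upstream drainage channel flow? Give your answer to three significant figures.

Set C_mix = 15: (Q·0 + 95.90·66.80) / (Q + 95.90) = 15
→ Q = 95.90·(66.80 − 15)/(15 − 0) = 331.2 L/s.

331 L/s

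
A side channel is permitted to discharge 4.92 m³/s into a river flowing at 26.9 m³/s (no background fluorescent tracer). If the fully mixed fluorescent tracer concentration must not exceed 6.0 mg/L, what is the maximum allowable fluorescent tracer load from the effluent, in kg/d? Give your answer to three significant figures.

Mass balance at the limit: 26.90·0 + 4.920·Cₑ = 31.82·6.0 → Cₑ = 38.80 mg/L.
Load = 4.920 m³/s × 38.80 g/m³ × 86 400 s/d = 16500 kg/d.

16500 kg/d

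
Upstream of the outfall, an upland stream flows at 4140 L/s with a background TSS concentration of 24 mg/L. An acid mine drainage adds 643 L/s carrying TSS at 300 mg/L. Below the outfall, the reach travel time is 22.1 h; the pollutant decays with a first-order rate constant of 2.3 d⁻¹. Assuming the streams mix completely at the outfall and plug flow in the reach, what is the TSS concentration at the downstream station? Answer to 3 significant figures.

7.35 mg/L

Mass balance: C = (4140·24.00 + 643.0·300.0) / 4783 = 292300/4783 = 61.10 mg/L.
Applying C = C₀e^(−kt): 61.10 × 0.1203 = 7.350 mg/L.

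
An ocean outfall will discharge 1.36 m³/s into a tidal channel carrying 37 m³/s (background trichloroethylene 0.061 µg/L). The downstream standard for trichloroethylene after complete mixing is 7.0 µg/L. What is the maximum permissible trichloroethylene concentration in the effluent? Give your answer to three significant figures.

196 µg/L

At the limit, (Qr·Cr + Qe·Cₑ)/(Qr + Qe) = 7.0:
Cₑ = (38.36·7.0 − 37.00·0.06100) / 1.360 = 195.8 µg/L.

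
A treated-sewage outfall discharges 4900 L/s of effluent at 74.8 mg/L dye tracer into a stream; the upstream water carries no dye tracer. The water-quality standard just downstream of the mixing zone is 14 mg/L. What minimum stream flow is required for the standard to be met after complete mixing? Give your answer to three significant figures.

Set C_mix = 14: (Q·0 + 4900·74.80) / (Q + 4900) = 14
→ Q = 4900·(74.80 − 14)/(14 − 0) = 21280 L/s.

21300 L/s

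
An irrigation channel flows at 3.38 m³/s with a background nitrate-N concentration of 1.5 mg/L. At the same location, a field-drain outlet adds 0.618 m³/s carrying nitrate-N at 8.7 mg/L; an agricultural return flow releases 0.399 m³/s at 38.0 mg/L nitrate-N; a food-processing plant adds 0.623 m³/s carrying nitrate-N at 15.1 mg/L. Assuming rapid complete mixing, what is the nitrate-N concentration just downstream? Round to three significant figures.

Mass balance: C = (3.380·1.500 + 0.6180·8.700 + 0.3990·38.00 + 0.6230·15.10) / 5.020 = 35.02/5.020 = 6.975 mg/L.

6.98 mg/L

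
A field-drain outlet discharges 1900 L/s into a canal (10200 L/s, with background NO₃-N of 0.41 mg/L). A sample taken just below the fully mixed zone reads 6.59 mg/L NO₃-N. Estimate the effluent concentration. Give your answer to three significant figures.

Mass balance: 10200·0.4100 + 1900·Cₑ = 12100·6.590
→ Cₑ = (12100·6.590 − 10200·0.4100) / 1900 = 39.77 mg/L.

39.8 mg/L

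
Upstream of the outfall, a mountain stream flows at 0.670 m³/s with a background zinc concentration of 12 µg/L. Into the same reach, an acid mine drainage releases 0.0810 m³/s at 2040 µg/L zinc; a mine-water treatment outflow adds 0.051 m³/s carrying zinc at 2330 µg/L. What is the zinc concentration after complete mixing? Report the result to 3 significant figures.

364 µg/L

Mass balance: C = (0.6700·12.00 + 0.08100·2040 + 0.05100·2330) / 0.8020 = 292.1/0.8020 = 364.2 µg/L.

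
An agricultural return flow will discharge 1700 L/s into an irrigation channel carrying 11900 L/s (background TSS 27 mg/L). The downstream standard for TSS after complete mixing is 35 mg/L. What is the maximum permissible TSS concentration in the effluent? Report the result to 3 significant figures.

At the limit, (Qr·Cr + Qe·Cₑ)/(Qr + Qe) = 35:
Cₑ = (13600·35 − 11900·27.00) / 1700 = 91.00 mg/L.

91.0 mg/L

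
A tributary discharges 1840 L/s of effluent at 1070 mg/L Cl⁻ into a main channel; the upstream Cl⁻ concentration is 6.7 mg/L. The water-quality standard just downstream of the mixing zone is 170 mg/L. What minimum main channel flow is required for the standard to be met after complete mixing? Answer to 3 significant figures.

Set C_mix = 170: (Q·6.700 + 1840·1070) / (Q + 1840) = 170
→ Q = 1840·(1070 − 170)/(170 − 6.700) = 10140 L/s.

10100 L/s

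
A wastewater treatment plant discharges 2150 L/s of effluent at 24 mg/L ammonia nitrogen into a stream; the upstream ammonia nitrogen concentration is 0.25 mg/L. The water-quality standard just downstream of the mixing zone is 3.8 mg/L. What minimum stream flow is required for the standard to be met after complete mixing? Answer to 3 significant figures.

12200 L/s

Set C_mix = 3.8: (Q·0.2500 + 2150·24.00) / (Q + 2150) = 3.8
→ Q = 2150·(24.00 − 3.8)/(3.8 − 0.2500) = 12230 L/s.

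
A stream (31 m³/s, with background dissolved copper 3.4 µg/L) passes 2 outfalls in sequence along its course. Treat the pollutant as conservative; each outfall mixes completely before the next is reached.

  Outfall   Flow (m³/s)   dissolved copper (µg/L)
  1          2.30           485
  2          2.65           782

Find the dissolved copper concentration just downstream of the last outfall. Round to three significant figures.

91.6 µg/L

Below outfall 1: Q → 33.30 m³/s, C = (31.00·3.400 + 2.300·485.0)/33.30 = 36.66 µg/L.
Below outfall 2: Q → 35.95 m³/s, C = (33.30·36.66 + 2.650·782.0)/35.95 = 91.61 µg/L.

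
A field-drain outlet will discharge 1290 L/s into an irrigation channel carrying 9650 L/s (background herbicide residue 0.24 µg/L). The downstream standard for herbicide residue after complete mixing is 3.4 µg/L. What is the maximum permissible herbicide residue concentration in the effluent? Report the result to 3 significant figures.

At the limit, (Qr·Cr + Qe·Cₑ)/(Qr + Qe) = 3.4:
Cₑ = (10940·3.4 − 9650·0.2400) / 1290 = 27.04 µg/L.

27.0 µg/L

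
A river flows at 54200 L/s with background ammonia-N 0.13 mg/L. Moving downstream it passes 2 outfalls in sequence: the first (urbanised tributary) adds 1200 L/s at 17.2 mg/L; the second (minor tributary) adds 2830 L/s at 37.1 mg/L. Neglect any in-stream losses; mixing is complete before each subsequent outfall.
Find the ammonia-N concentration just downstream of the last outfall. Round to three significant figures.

Below outfall 1: Q → 55400 L/s, C = (54200·0.1300 + 1200·17.20)/55400 = 0.4997 mg/L.
Below outfall 2: Q → 58230 L/s, C = (55400·0.4997 + 2830·37.10)/58230 = 2.279 mg/L.

2.28 mg/L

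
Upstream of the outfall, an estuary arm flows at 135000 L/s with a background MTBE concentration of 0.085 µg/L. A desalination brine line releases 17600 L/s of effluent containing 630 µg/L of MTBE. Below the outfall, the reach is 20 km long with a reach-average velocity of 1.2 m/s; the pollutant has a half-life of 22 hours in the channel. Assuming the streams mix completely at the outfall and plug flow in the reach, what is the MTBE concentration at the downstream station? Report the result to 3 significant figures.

62.9 µg/L

Flow-weighted average: C = (135000·0.08500 + 17600·630.0) / 152600 = 11100000/152600 = 72.74 µg/L.
Travel time t = 20·1000 / 1.2 = 16670 s = 4.630 h.
Half-life 22 h → k = ln 2 / 22 = 0.03151 h⁻¹ = 0.7562 d⁻¹.
Decay over the reach: 72.74·exp(−kt) = 72.74·0.8643 = 62.86 µg/L.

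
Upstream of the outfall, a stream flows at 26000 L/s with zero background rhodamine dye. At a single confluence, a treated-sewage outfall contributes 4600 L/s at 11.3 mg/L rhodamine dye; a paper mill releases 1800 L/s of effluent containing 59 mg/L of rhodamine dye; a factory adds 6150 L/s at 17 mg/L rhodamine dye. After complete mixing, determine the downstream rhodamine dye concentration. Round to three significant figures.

Flow-weighted average: C = (26000·0 + 4600·11.30 + 1800·59.00 + 6150·17.00) / 38550 = 262700/38550 = 6.815 mg/L.

6.82 mg/L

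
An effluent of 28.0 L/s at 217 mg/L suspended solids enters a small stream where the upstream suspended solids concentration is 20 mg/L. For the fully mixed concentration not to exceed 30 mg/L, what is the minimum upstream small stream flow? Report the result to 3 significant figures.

Set C_mix = 30: (Q·20.00 + 28.00·217.0) / (Q + 28.00) = 30
→ Q = 28.00·(217.0 − 30)/(30 − 20.00) = 523.6 L/s.

524 L/s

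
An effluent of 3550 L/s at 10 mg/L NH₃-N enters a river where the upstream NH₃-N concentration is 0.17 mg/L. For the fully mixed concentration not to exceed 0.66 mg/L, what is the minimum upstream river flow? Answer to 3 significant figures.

67700 L/s

Set C_mix = 0.66: (Q·0.1700 + 3550·10.00) / (Q + 3550) = 0.66
→ Q = 3550·(10.00 − 0.66)/(0.66 − 0.1700) = 67670 L/s.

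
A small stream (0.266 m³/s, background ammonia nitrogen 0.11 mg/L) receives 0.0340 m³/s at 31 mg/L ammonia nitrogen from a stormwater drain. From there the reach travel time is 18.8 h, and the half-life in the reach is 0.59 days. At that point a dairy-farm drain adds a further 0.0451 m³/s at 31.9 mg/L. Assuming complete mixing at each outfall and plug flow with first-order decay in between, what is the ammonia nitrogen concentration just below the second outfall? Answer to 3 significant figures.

Conservation of mass: C = (0.2660·0.1100 + 0.03400·31.00) / 0.3000 = 1.083/0.3000 = 3.611 mg/L; combined flow 0.3000 m³/s.
Half-life 0.59 d → k = ln 2 / 0.59 = 1.175 d⁻¹.
Applying C = C₀e^(−kt): 3.611 × 0.3984 = 1.439 mg/L.
Second outfall: C = (0.3000·1.439 + 0.04510·31.90)/0.3451 = 5.419 mg/L.

5.42 mg/L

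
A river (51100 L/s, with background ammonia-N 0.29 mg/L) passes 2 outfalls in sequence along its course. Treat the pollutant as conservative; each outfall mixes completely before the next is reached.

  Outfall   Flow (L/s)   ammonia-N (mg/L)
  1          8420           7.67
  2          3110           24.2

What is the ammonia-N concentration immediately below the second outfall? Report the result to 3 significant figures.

Below outfall 1: Q → 59520 L/s, C = (51100·0.2900 + 8420·7.670)/59520 = 1.334 mg/L.
Below outfall 2: Q → 62630 L/s, C = (59520·1.334 + 3110·24.20)/62630 = 2.469 mg/L.

2.47 mg/L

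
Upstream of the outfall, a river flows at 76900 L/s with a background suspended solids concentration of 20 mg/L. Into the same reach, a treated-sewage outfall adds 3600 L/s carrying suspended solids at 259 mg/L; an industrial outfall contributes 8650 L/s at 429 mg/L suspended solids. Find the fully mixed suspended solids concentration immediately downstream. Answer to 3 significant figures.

Conservation of mass: C = (76900·20.00 + 3600·259.0 + 8650·429.0) / 89150 = 6181000/89150 = 69.34 mg/L.

69.3 mg/L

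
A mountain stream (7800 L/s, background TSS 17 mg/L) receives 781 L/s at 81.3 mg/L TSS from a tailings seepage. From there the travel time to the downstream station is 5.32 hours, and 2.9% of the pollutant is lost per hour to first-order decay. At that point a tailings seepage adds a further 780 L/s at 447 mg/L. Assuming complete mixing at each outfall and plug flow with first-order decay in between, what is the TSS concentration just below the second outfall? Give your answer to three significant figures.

Mixed concentration C = ΣQC/ΣQ = (7800·17.00 + 781.0·81.30) / 8581 = 196100/8581 = 22.85 mg/L; combined flow 8581 L/s.
2.9%/h lost → k = −ln(1 − 0.029) = 0.02943 h⁻¹.
Decay over the reach: 22.85·exp(−kt) = 22.85·0.8551 = 19.54 mg/L.
At the second outfall, C = (8581·19.54 + 780.0·447.0) / (8581 + 780.0) = 55.16 mg/L.

55.2 mg/L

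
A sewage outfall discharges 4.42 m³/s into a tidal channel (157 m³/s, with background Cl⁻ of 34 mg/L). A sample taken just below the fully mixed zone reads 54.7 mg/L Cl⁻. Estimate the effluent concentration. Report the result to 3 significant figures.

790 mg/L

Mass balance: 157.0·34.00 + 4.420·Cₑ = 161.4·54.70
→ Cₑ = (161.4·54.70 − 157.0·34.00) / 4.420 = 790.0 mg/L.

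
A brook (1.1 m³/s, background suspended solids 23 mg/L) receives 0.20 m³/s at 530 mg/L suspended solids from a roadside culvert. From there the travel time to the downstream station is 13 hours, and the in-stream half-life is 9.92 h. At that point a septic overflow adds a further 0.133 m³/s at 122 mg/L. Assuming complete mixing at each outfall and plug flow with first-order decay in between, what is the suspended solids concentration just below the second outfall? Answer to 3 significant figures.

48.3 mg/L

Mass balance: C = (1.100·23.00 + 0.2000·530.0) / 1.300 = 131.3/1.300 = 101.0 mg/L; combined flow 1.300 m³/s.
Half-life 9.92 h → k = ln 2 / 9.92 = 0.06987 h⁻¹ = 1.677 d⁻¹.
Applying C = C₀e^(−kt): 101.0 × 0.4032 = 40.72 mg/L.
Second outfall: C = (1.300·40.72 + 0.1330·122.0)/1.433 = 48.27 mg/L.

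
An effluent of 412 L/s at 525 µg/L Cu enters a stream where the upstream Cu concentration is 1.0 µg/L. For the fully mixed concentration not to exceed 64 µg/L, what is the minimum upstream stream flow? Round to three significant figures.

3010 L/s

Set C_mix = 64: (Q·1.000 + 412.0·525.0) / (Q + 412.0) = 64
→ Q = 412.0·(525.0 − 64)/(64 − 1.000) = 3015 L/s.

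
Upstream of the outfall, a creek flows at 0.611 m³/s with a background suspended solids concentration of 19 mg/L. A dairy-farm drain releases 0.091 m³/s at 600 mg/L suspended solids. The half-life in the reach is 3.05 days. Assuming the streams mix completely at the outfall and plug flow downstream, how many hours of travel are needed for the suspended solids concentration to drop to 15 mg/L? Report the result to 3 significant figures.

194 h

Flow-weighted average: C = (0.6110·19.00 + 0.09100·600.0) / 0.7020 = 66.21/0.7020 = 94.31 mg/L.
Half-life 3.05 d → k = ln 2 / 3.05 = 0.2273 d⁻¹.
94.31·exp(−k·t) = 15 → t = ln(94.31/15)/k = 699000 s = 194.2 h.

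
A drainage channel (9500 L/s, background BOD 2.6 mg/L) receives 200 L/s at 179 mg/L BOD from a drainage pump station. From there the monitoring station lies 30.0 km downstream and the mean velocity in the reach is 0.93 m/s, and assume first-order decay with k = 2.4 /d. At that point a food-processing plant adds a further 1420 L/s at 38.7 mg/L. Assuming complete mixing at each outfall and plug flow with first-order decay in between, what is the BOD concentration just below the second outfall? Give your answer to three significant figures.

7.16 mg/L

Flow-weighted average: C = (9500·2.600 + 200.0·179.0) / 9700 = 60500/9700 = 6.237 mg/L; combined flow 9700 L/s.
Travel time t = 30.0·1000 / 0.93 = 32260 s = 8.961 h.
Decay over the reach: 6.237·exp(−kt) = 6.237·0.4082 = 2.546 mg/L.
At the second outfall, C = (9700·2.546 + 1420·38.70) / (9700 + 1420) = 7.163 mg/L.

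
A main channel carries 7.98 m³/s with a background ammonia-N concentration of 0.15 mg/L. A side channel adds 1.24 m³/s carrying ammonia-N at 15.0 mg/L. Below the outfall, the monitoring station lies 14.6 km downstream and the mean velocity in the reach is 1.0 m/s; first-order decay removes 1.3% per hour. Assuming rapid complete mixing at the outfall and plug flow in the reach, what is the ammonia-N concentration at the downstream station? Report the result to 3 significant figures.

Mixed concentration C = ΣQC/ΣQ = (7.980·0.1500 + 1.240·15.00) / 9.220 = 19.80/9.220 = 2.147 mg/L.
Travel time t = 14.6·1000 / 1.0 = 14600 s = 4.056 h.
1.3%/h lost → k = −ln(1 − 0.013) = 0.01309 h⁻¹.
First-order decay: C = 2.147·exp(−k·t) = 2.147·0.9483 = 2.036 mg/L.

2.04 mg/L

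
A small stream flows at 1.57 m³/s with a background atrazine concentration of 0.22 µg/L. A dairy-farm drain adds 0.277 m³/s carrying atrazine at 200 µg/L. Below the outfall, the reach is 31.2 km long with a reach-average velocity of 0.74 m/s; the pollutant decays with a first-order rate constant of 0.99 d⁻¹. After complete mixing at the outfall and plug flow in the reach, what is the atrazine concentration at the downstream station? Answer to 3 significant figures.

Flow-weighted average: C = (1.570·0.2200 + 0.2770·200.0) / 1.847 = 55.75/1.847 = 30.18 µg/L.
Travel time t = 31.2·1000 / 0.74 = 42160 s = 11.71 h.
Decay over the reach: 30.18·exp(−kt) = 30.18·0.6169 = 18.62 µg/L.

18.6 µg/L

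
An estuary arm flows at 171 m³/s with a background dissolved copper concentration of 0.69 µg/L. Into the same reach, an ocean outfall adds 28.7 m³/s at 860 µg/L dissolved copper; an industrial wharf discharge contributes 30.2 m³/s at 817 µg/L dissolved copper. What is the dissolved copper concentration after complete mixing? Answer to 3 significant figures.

215 µg/L

Conservation of mass: C = (171.0·0.6900 + 28.70·860.0 + 30.20·817.0) / 229.9 = 49470/229.9 = 215.2 µg/L.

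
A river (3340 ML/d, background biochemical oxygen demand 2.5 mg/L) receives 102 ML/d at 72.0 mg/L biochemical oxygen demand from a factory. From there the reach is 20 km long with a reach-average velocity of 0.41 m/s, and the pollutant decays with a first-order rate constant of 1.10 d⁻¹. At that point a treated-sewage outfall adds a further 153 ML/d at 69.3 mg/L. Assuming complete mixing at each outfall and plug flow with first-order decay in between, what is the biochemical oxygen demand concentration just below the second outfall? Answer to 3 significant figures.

Mixed concentration C = ΣQC/ΣQ = (3340·2.500 + 102.0·72.00) / 3442 = 15690/3442 = 4.560 mg/L; combined flow 3442 ML/d.
Travel time t = 20·1000 / 0.41 = 48780 s = 13.55 h.
Applying C = C₀e^(−kt): 4.560 × 0.5374 = 2.450 mg/L.
Second outfall: C = (3442·2.450 + 153.0·69.30)/3595 = 5.295 mg/L.

5.30 mg/L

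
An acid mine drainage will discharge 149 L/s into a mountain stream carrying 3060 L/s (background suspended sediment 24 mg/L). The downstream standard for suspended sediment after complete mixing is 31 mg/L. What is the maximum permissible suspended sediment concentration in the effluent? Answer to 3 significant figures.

175 mg/L

At the limit, (Qr·Cr + Qe·Cₑ)/(Qr + Qe) = 31:
Cₑ = (3209·31 − 3060·24.00) / 149.0 = 174.8 mg/L.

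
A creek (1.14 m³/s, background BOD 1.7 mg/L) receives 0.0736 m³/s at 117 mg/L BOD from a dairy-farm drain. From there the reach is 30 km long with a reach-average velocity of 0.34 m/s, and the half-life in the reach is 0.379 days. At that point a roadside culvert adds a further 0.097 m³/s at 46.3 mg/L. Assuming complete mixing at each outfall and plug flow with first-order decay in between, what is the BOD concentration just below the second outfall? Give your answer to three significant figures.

4.67 mg/L

After mixing, C = (1.140·1.700 + 0.07360·117.0) / 1.214 = 10.55/1.214 = 8.692 mg/L; combined flow 1.214 m³/s.
Travel time t = 30·1000 / 0.34 = 88240 s = 24.51 h.
Half-life 0.379 d → k = ln 2 / 0.379 = 1.829 d⁻¹.
First-order decay: C = 8.692·exp(−k·t) = 8.692·0.1545 = 1.343 mg/L.
Second outfall: C = (1.214·1.343 + 0.09700·46.30)/1.311 = 4.670 mg/L.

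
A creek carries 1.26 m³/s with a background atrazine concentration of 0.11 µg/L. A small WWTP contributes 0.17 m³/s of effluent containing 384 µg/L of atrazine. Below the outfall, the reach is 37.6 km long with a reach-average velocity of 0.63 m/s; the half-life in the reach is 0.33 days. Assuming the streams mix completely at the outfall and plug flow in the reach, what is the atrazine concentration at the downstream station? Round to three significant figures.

10.7 µg/L

Mixed concentration C = ΣQC/ΣQ = (1.260·0.1100 + 0.1700·384.0) / 1.430 = 65.42/1.430 = 45.75 µg/L.
Travel time t = 37.6·1000 / 0.63 = 59680 s = 16.58 h.
Half-life 0.33 d → k = ln 2 / 0.33 = 2.100 d⁻¹.
Decay over the reach: 45.75·exp(−kt) = 45.75·0.2344 = 10.72 µg/L.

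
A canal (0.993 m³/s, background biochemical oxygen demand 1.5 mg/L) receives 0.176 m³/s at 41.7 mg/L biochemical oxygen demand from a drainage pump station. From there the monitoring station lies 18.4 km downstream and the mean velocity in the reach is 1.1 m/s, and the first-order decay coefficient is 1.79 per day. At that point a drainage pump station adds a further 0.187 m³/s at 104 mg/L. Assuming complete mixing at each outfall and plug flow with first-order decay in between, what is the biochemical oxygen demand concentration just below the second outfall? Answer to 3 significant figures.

Mass balance: C = (0.9930·1.500 + 0.1760·41.70) / 1.169 = 8.829/1.169 = 7.552 mg/L; combined flow 1.169 m³/s.
Travel time t = 18.4·1000 / 1.1 = 16730 s = 4.646 h.
Decay over the reach: 7.552·exp(−kt) = 7.552·0.7071 = 5.340 mg/L.
At the second outfall, C = (1.169·5.340 + 0.1870·104.0) / (1.169 + 0.1870) = 18.95 mg/L.

18.9 mg/L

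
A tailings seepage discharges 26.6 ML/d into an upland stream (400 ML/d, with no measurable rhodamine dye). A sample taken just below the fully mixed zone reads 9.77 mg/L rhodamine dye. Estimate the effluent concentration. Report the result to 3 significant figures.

Mass balance: 400.0·0 + 26.60·Cₑ = 426.6·9.770
→ Cₑ = (426.6·9.770 − 400.0·0) / 26.60 = 156.7 mg/L.

157 mg/L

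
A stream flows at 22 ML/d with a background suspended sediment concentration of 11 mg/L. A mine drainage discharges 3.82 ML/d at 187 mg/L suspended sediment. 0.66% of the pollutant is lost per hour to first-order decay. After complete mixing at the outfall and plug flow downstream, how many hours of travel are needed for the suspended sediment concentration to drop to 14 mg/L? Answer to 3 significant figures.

Conservation of mass: C = (22.00·11.00 + 3.820·187.0) / 25.82 = 956.3/25.82 = 37.04 mg/L.
0.66%/h lost → k = −ln(1 − 0.0066) = 0.006622 h⁻¹.
37.04·exp(−k·t) = 14 → t = ln(37.04/14)/k = 528900 s = 146.9 h.

147 h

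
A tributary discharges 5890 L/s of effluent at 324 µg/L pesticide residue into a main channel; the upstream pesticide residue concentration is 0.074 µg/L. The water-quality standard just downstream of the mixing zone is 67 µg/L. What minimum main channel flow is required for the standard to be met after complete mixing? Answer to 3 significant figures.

22600 L/s

Set C_mix = 67: (Q·0.07400 + 5890·324.0) / (Q + 5890) = 67
→ Q = 5890·(324.0 − 67)/(67 − 0.07400) = 22620 L/s.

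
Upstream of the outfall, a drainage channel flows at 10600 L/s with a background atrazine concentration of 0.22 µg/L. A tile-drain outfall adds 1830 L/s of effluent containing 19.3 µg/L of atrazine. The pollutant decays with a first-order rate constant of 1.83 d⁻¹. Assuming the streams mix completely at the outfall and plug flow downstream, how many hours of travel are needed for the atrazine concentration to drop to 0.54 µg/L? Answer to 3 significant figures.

Conservation of mass: C = (10600·0.2200 + 1830·19.30) / 12430 = 37650/12430 = 3.029 µg/L.
3.029·exp(−k·t) = 0.54 → t = ln(3.029/0.54)/k = 81420 s = 22.62 h.

22.6 h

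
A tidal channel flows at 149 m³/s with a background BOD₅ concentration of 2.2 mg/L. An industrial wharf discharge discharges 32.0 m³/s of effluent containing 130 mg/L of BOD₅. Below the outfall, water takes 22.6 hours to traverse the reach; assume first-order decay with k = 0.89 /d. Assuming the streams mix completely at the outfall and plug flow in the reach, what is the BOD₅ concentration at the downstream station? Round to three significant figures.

Conservation of mass: C = (149.0·2.200 + 32.00·130.0) / 181.0 = 4488/181.0 = 24.79 mg/L.
Applying C = C₀e^(−kt): 24.79 × 0.4325 = 10.72 mg/L.

10.7 mg/L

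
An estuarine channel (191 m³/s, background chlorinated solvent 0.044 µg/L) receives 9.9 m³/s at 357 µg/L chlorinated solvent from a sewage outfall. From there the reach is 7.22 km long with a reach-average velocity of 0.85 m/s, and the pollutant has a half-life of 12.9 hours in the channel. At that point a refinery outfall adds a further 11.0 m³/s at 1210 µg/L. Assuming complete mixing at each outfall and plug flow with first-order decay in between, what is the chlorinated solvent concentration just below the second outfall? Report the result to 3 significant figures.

77.5 µg/L

Conservation of mass: C = (191.0·0.04400 + 9.900·357.0) / 200.9 = 3543/200.9 = 17.63 µg/L; combined flow 200.9 m³/s.
Travel time t = 7.22·1000 / 0.85 = 8494 s = 2.359 h.
Half-life 12.9 h → k = ln 2 / 12.9 = 0.05373 h⁻¹ = 1.290 d⁻¹.
First-order decay: C = 17.63·exp(−k·t) = 17.63·0.8809 = 15.53 µg/L.
At the second outfall, C = (200.9·15.53 + 11.00·1210) / (200.9 + 11.00) = 77.54 µg/L.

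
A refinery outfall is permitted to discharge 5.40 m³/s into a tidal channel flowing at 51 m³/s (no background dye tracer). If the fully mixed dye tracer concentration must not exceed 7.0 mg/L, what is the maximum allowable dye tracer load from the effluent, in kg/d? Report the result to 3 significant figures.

Mass balance at the limit: 51.00·0 + 5.400·Cₑ = 56.40·7.0 → Cₑ = 73.11 mg/L.
Load = 5.400 m³/s × 73.11 g/m³ × 86 400 s/d = 34110 kg/d.

34100 kg/d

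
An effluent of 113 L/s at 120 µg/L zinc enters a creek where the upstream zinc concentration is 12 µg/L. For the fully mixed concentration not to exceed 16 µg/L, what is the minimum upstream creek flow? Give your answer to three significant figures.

2940 L/s

Set C_mix = 16: (Q·12.00 + 113.0·120.0) / (Q + 113.0) = 16
→ Q = 113.0·(120.0 − 16)/(16 − 12.00) = 2938 L/s.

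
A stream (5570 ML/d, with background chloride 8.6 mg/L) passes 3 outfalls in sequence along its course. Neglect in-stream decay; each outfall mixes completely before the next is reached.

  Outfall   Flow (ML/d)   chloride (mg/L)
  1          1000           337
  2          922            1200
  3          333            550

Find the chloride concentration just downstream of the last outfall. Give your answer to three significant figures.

Below outfall 1: Q → 6570 ML/d, C = (5570·8.600 + 1000·337.0)/6570 = 58.58 mg/L.
Below outfall 2: Q → 7492 ML/d, C = (6570·58.58 + 922.0·1200)/7492 = 199.1 mg/L.
Below outfall 3: Q → 7825 ML/d, C = (7492·199.1 + 333.0·550.0)/7825 = 214.0 mg/L.

214 mg/L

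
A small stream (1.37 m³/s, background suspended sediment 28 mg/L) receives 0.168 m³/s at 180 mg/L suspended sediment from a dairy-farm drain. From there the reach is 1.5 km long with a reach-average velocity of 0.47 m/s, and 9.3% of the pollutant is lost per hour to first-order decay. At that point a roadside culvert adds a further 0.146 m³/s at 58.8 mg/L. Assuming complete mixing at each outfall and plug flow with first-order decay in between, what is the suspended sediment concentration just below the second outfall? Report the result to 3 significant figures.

Mass balance: C = (1.370·28.00 + 0.1680·180.0) / 1.538 = 68.60/1.538 = 44.60 mg/L; combined flow 1.538 m³/s.
Travel time t = 1.5·1000 / 0.47 = 3191 s = 0.8865 h.
9.3%/h lost → k = −ln(1 − 0.093) = 0.09761 h⁻¹.
Applying C = C₀e^(−kt): 44.60 × 0.9171 = 40.91 mg/L.
Second outfall: C = (1.538·40.91 + 0.1460·58.80)/1.684 = 42.46 mg/L.

42.5 mg/L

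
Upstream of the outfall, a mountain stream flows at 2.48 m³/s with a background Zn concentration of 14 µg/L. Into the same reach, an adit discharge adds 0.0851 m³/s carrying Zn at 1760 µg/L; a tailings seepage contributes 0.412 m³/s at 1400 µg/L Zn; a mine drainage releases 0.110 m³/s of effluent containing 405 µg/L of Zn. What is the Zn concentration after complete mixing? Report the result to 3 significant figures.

Mixed concentration C = ΣQC/ΣQ = (2.480·14.00 + 0.08510·1760 + 0.4120·1400 + 0.1100·405.0) / 3.087 = 805.8/3.087 = 261.0 µg/L.

261 µg/L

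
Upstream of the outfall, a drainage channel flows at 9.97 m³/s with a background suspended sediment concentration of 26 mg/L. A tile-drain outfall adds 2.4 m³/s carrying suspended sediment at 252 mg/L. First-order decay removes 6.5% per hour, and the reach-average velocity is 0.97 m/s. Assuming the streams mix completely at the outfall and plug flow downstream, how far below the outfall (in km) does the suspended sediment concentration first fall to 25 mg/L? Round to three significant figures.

After mixing, C = (9.970·26.00 + 2.400·252.0) / 12.37 = 864.0/12.37 = 69.85 mg/L.
6.5%/h lost → k = −ln(1 − 0.065) = 0.06721 h⁻¹.
Set 69.85·exp(−k·t) = 25 → t = ln(69.85/25)/k = 55030 s = 15.29 h.
Distance = v·t = 0.97·55030 = 53380 m = 53.38 km.

53.4 km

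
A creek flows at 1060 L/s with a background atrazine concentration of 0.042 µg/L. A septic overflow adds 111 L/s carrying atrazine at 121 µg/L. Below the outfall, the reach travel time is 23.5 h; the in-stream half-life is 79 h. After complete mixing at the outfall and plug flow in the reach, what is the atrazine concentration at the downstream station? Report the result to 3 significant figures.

9.36 µg/L

Flow-weighted average: C = (1060·0.04200 + 111.0·121.0) / 1171 = 13480/1171 = 11.51 µg/L.
Half-life 79 h → k = ln 2 / 79 = 0.008774 h⁻¹ = 0.2106 d⁻¹.
First-order decay: C = 11.51·exp(−k·t) = 11.51·0.8137 = 9.364 µg/L.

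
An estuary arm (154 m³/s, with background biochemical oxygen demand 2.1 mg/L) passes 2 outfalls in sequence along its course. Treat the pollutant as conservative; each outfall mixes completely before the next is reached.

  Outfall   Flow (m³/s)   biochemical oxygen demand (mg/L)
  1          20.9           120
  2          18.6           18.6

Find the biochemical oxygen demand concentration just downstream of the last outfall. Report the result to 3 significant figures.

Below outfall 1: Q → 174.9 m³/s, C = (154.0·2.100 + 20.90·120.0)/174.9 = 16.19 mg/L.
Below outfall 2: Q → 193.5 m³/s, C = (174.9·16.19 + 18.60·18.60)/193.5 = 16.42 mg/L.

16.4 mg/L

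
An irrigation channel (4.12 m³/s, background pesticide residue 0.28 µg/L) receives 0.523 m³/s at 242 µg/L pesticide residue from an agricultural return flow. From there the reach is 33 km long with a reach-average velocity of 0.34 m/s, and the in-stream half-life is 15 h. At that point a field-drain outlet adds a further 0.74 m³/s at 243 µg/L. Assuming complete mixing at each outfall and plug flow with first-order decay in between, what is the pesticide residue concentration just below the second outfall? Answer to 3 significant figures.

40.2 µg/L

Flow-weighted average: C = (4.120·0.2800 + 0.5230·242.0) / 4.643 = 127.7/4.643 = 27.51 µg/L; combined flow 4.643 m³/s.
Travel time t = 33·1000 / 0.34 = 97060 s = 26.96 h.
Half-life 15 h → k = ln 2 / 15 = 0.04621 h⁻¹ = 1.109 d⁻¹.
Applying C = C₀e^(−kt): 27.51 × 0.2877 = 7.914 µg/L.
Second outfall: C = (4.643·7.914 + 0.7400·243.0)/5.383 = 40.23 µg/L.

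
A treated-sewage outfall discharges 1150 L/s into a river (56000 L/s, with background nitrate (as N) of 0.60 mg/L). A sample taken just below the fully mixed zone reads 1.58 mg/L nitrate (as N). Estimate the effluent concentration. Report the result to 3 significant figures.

Mass balance: 56000·0.6000 + 1150·Cₑ = 57150·1.580
→ Cₑ = (57150·1.580 − 56000·0.6000) / 1150 = 49.30 mg/L.

49.3 mg/L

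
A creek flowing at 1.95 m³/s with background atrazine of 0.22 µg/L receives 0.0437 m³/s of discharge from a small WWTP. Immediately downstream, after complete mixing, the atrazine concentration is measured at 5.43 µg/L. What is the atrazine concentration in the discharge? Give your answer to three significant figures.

238 µg/L

Mass balance: 1.950·0.2200 + 0.04370·Cₑ = 1.994·5.430
→ Cₑ = (1.994·5.430 − 1.950·0.2200) / 0.04370 = 237.9 µg/L.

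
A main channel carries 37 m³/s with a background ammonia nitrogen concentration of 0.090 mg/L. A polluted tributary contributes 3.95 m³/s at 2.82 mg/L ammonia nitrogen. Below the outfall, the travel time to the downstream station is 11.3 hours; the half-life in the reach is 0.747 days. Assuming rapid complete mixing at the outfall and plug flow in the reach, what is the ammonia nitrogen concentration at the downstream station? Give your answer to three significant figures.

Mass balance: C = (37.00·0.09000 + 3.950·2.820) / 40.95 = 14.47/40.95 = 0.3533 mg/L.
Half-life 0.747 d → k = ln 2 / 0.747 = 0.9279 d⁻¹.
First-order decay: C = 0.3533·exp(−k·t) = 0.3533·0.6460 = 0.2283 mg/L.

0.228 mg/L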